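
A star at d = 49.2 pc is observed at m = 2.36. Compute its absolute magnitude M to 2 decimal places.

M = m − 5 log₁₀(d/10 pc) = 2.36 − 5 log₁₀(49.2/10)
  = 2.36 − 5 × 0.692 = 2.36 − 3.46 = -1.10.

-1.10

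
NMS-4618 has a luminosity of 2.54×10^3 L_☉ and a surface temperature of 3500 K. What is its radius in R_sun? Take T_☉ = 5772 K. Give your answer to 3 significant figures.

137 R_sun

R/R_☉ = √(L/L_☉) / (T/T_☉)² = √(2.54×10^3) / (0.6064)²
       = 50.40 / 0.3677 = 137.1.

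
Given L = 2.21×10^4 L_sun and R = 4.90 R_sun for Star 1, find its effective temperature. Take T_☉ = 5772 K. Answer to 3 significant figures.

T/T_☉ = (L/L_☉)^(1/4) / (R/R_☉)^(1/2)
T = 5772 × (2.21×10^4)^(1/4) / √(4.90) = 5772 × 12.19 / 2.214 = 3.179×10^4 K.

3.18×10^4 K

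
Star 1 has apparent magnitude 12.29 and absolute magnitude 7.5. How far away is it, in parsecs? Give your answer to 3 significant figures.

90.8 pc

m − M = 5 log₁₀(d/10 pc)
12.29 − (7.5) = 4.79 = 5 log₁₀(d/10)
d = 10 × 10^(4.79/5) = 10 × 10^0.958 = 90.78 pc.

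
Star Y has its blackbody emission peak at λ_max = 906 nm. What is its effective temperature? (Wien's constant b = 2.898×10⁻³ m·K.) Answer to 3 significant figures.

T = b/λ_max = 2.898×10⁻³ / (906×10⁻⁹) = 3199 K.

3.20×10^3 K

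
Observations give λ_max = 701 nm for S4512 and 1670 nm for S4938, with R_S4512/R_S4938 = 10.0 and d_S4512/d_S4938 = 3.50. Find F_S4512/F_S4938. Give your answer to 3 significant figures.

Wien's law: T_S4512/T_S4938 = λ_S4938/λ_S4512 = 1670/701 = 2.382.
L_S4512/L_S4938 = (R_S4512/R_S4938)²(T_S4512/T_S4938)⁴ = (10.0)²(2.382)⁴ = 3221.
F_S4512/F_S4938 = (L_S4512/L_S4938)/(d_S4512/d_S4938)² = 3221/(3.50)² = 262.9.

263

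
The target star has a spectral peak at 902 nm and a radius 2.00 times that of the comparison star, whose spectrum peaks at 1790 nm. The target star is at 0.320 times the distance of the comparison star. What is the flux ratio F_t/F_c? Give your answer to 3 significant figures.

Wien's law: T_t/T_c = λ_c/λ_t = 1790/902 = 1.984.
L_t/L_c = (R_t/R_c)²(T_t/T_c)⁴ = (2.00)²(1.984)⁴ = 62.04.
F_t/F_c = (L_t/L_c)/(d_t/d_c)² = 62.04/(0.320)² = 605.8.

606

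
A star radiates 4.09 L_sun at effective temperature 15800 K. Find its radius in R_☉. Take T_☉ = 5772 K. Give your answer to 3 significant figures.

0.270 R_☉

R/R_☉ = √(L/L_☉) / (T/T_☉)² = √(4.09) / (2.737)²
       = 2.022 / 7.493 = 0.2699.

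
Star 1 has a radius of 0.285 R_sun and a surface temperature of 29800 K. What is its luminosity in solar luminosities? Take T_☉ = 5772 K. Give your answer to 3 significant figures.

L/L_☉ = (R/R_☉)² (T/T_☉)⁴ = (0.285)² × (29800/5772)⁴
       = 0.08122 × (5.163)⁴ = 0.08122 × 710.5 = 57.71.

57.7 solar luminosities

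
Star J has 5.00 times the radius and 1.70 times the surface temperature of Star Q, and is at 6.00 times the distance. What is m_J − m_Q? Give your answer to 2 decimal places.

L_J/L_Q = (5.00)²(1.70)⁴ = 208.8.
F_J/F_Q = (L_J/L_Q)/(d_J/d_Q)² = 208.8/36.00 = 5.800.
m_J − m_Q = −2.5 log₁₀(5.800) = -1.91.

-1.91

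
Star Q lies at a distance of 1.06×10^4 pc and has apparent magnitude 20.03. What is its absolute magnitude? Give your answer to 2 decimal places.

4.90

M = m − 5 log₁₀(d/10 pc) = 20.03 − 5 log₁₀(1.06×10^4/10)
  = 20.03 − 5 × 3.025 = 20.03 − 15.13 = 4.90.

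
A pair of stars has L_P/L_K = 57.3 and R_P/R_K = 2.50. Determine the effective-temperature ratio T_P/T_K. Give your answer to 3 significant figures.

1.74

L ∝ R²T⁴ gives T ∝ (L/R²)^(1/4), so
T_P/T_K = (57.3 / 2.50²)^(1/4) = (9.168)^(1/4) = 1.740.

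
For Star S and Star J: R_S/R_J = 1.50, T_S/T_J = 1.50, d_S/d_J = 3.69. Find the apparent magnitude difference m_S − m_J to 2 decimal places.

L_S/L_J = (1.50)²(1.50)⁴ = 11.39.
F_S/F_J = (L_S/L_J)/(d_S/d_J)² = 11.39/13.62 = 0.8366.
m_S − m_J = −2.5 log₁₀(0.8366) = 0.19.

0.19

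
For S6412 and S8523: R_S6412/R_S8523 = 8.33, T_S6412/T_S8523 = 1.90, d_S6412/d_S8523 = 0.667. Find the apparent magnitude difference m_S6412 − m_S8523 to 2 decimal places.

L_S6412/L_S8523 = (8.33)²(1.90)⁴ = 904.3.
F_S6412/F_S8523 = (L_S6412/L_S8523)/(d_S6412/d_S8523)² = 904.3/0.4449 = 2033.
m_S6412 − m_S8523 = −2.5 log₁₀(2033) = -8.27.

-8.27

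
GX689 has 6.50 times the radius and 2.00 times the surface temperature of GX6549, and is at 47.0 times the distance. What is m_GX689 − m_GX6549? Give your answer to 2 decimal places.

L_GX689/L_GX6549 = (6.50)²(2.00)⁴ = 676.0.
F_GX689/F_GX6549 = (L_GX689/L_GX6549)/(d_GX689/d_GX6549)² = 676.0/2209 = 0.3060.
m_GX689 − m_GX6549 = −2.5 log₁₀(0.3060) = 1.29.

1.29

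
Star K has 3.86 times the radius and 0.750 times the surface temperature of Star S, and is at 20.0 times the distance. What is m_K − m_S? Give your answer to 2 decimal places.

4.82

L_K/L_S = (3.86)²(0.750)⁴ = 4.714.
F_K/F_S = (L_K/L_S)/(d_K/d_S)² = 4.714/400.0 = 0.01179.
m_K − m_S = −2.5 log₁₀(0.01179) = 4.82.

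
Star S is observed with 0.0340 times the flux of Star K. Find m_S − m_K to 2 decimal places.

m_S − m_K = −2.5 log₁₀(F_S/F_K) = −2.5 log₁₀(0.0340) = −2.5 × (-1.469) = 3.671.

3.67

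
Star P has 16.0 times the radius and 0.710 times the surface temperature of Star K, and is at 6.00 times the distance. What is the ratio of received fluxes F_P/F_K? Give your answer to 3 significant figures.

1.81

L_P/L_K = (R_P/R_K)²(T_P/T_K)⁴ = (16.0)² × (0.710)⁴ = 65.05.
F_P/F_K = (L_P/L_K)/(d_P/d_K)² = 65.05 / (6.00)² = 1.807.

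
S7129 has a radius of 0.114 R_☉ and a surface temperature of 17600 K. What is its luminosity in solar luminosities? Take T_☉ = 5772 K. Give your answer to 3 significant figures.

L/L_☉ = (R/R_☉)² (T/T_☉)⁴ = (0.114)² × (17600/5772)⁴
       = 0.01300 × (3.049)⁴ = 0.01300 × 86.45 = 1.123.

1.12 solar luminosities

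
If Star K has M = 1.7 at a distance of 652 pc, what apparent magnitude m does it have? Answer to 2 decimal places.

m = M + 5 log₁₀(d/10 pc) = 1.7 + 5 log₁₀(652/10)
  = 1.7 + 5 × 1.814 = 1.7 + 9.07 = 10.77.

10.77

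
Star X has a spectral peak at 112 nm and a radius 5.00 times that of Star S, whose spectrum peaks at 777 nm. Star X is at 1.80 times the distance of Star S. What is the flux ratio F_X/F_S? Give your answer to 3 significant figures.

Wien's law: T_X/T_S = λ_S/λ_X = 777/112 = 6.938.
L_X/L_S = (R_X/R_S)²(T_X/T_S)⁴ = (5.00)²(6.938)⁴ = 5.791×10^4.
F_X/F_S = (L_X/L_S)/(d_X/d_S)² = 5.791×10^4/(1.80)² = 1.787×10^4.

1.79×10^4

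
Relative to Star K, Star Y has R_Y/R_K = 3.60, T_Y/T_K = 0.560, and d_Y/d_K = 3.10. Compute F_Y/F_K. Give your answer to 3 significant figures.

L_Y/L_K = (R_Y/R_K)²(T_Y/T_K)⁴ = (3.60)² × (0.560)⁴ = 1.275.
F_Y/F_K = (L_Y/L_K)/(d_Y/d_K)² = 1.275 / (3.10)² = 0.1326.

0.133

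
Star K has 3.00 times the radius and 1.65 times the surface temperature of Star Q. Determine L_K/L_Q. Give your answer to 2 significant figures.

67

From the Stefan–Boltzmann law, L ∝ R²T⁴, so
L_K/L_Q = (R_K/R_Q)² (T_K/T_Q)⁴ = (3.00)² × (1.65)⁴ = 9.000 × 7.412 = 66.71.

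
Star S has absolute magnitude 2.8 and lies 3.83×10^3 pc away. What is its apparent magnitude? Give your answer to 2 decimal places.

15.72

m = M + 5 log₁₀(d/10 pc) = 2.8 + 5 log₁₀(3.83×10^3/10)
  = 2.8 + 5 × 2.583 = 2.8 + 12.92 = 15.72.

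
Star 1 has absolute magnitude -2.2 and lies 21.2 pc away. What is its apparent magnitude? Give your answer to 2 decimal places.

m = M + 5 log₁₀(d/10 pc) = -2.2 + 5 log₁₀(21.2/10)
  = -2.2 + 5 × 0.326 = -2.2 + 1.63 = -0.57.

-0.57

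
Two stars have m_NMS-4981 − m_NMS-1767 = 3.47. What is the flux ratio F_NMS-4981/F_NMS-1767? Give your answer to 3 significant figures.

0.0409

F_NMS-4981/F_NMS-1767 = 10^(−(m_NMS-4981 − m_NMS-1767)/2.5) = 10^(-3.47/2.5) = 10^-1.388 = 0.04093.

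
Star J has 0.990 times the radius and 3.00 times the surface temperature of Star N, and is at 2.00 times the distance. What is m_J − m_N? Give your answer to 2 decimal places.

-3.24

L_J/L_N = (0.990)²(3.00)⁴ = 79.39.
F_J/F_N = (L_J/L_N)/(d_J/d_N)² = 79.39/4.000 = 19.85.
m_J − m_N = −2.5 log₁₀(19.85) = -3.24.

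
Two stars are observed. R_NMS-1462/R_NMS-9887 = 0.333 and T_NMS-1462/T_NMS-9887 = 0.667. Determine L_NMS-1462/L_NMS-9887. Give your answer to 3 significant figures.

From the Stefan–Boltzmann law, L ∝ R²T⁴, so
L_NMS-1462/L_NMS-9887 = (R_NMS-1462/R_NMS-9887)² (T_NMS-1462/T_NMS-9887)⁴ = (0.333)² × (0.667)⁴ = 0.1109 × 0.1979 = 0.02195.

0.0219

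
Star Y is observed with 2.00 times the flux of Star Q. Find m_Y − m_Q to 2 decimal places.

m_Y − m_Q = −2.5 log₁₀(F_Y/F_Q) = −2.5 log₁₀(2.00) = −2.5 × (0.301) = -0.753.

-0.75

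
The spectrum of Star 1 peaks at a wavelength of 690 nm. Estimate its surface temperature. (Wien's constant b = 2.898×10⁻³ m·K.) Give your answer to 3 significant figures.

4.20×10^3 K

T = b/λ_max = 2.898×10⁻³ / (690×10⁻⁹) = 4200 K.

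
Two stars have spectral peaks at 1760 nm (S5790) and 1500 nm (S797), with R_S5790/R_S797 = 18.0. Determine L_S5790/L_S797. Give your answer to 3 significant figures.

Wien's law gives T ∝ 1/λ_max, so T_S5790/T_S797 = λ_S797/λ_S5790 = 1500/1760 = 0.8523.
Then L ∝ R²T⁴ gives L_S5790/L_S797 = (18.0)² × (0.8523)⁴ = 324.0 × 0.5276 = 170.9.

171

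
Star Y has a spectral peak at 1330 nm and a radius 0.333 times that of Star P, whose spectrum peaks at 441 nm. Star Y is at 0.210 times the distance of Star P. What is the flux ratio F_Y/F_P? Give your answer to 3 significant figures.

Wien's law: T_Y/T_P = λ_P/λ_Y = 441/1330 = 0.3316.
L_Y/L_P = (R_Y/R_P)²(T_Y/T_P)⁴ = (0.333)²(0.3316)⁴ = 0.001340.
F_Y/F_P = (L_Y/L_P)/(d_Y/d_P)² = 0.001340/(0.210)² = 0.03039.

0.0304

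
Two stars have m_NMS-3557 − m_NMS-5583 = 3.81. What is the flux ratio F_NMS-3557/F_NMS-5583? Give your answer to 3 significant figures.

0.0299

F_NMS-3557/F_NMS-5583 = 10^(−(m_NMS-3557 − m_NMS-5583)/2.5) = 10^(-3.81/2.5) = 10^-1.524 = 0.02992.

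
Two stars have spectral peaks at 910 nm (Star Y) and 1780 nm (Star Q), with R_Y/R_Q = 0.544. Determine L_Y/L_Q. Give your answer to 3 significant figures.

4.33

Wien's law gives T ∝ 1/λ_max, so T_Y/T_Q = λ_Q/λ_Y = 1780/910 = 1.956.
Then L ∝ R²T⁴ gives L_Y/L_Q = (0.544)² × (1.956)⁴ = 0.2959 × 14.64 = 4.332.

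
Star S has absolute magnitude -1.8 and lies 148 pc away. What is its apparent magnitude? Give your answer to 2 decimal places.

4.05

m = M + 5 log₁₀(d/10 pc) = -1.8 + 5 log₁₀(148/10)
  = -1.8 + 5 × 1.170 = -1.8 + 5.85 = 4.05.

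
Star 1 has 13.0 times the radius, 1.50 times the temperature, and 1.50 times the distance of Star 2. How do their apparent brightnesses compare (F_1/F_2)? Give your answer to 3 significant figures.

L_1/L_2 = (R_1/R_2)²(T_1/T_2)⁴ = (13.0)² × (1.50)⁴ = 855.6.
F_1/F_2 = (L_1/L_2)/(d_1/d_2)² = 855.6 / (1.50)² = 380.2.

380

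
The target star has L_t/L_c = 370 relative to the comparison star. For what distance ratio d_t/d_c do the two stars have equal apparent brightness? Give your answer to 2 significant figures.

Equal flux requires L_t/d_t² = L_c/d_c², so d_t/d_c = √(L_t/L_c)
= √(370) = 19.24.

19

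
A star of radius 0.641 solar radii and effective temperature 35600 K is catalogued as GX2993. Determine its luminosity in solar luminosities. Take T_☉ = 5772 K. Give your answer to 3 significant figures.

L/L_☉ = (R/R_☉)² (T/T_☉)⁴ = (0.641)² × (35600/5772)⁴
       = 0.4109 × (6.168)⁴ = 0.4109 × 1447 = 594.6.

595 solar luminosities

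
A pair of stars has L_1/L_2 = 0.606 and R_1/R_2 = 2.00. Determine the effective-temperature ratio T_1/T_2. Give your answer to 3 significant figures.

L ∝ R²T⁴ gives T ∝ (L/R²)^(1/4), so
T_1/T_2 = (0.606 / 2.00²)^(1/4) = (0.1515)^(1/4) = 0.6239.

0.624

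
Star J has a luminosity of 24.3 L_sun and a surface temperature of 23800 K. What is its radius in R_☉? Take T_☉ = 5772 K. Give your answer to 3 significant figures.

0.290 R_☉

R/R_☉ = √(L/L_☉) / (T/T_☉)² = √(24.3) / (4.123)²
       = 4.930 / 17.00 = 0.2899.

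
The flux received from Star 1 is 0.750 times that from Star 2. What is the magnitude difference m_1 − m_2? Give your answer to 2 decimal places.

m_1 − m_2 = −2.5 log₁₀(F_1/F_2) = −2.5 log₁₀(0.750) = −2.5 × (-0.125) = 0.312.

0.31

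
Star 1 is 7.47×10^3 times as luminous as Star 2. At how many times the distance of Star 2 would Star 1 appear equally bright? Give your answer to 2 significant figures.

86

Equal flux requires L_1/d_1² = L_2/d_2², so d_1/d_2 = √(L_1/L_2)
= √(7.47×10^3) = 86.43.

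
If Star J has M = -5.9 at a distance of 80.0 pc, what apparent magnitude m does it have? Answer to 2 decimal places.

-1.38

m = M + 5 log₁₀(d/10 pc) = -5.9 + 5 log₁₀(80.0/10)
  = -5.9 + 5 × 0.903 = -5.9 + 4.52 = -1.38.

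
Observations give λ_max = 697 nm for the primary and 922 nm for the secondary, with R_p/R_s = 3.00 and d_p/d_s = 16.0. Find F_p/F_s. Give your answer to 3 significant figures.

Wien's law: T_p/T_s = λ_s/λ_p = 922/697 = 1.323.
L_p/L_s = (R_p/R_s)²(T_p/T_s)⁴ = (3.00)²(1.323)⁴ = 27.56.
F_p/F_s = (L_p/L_s)/(d_p/d_s)² = 27.56/(16.0)² = 0.1076.

0.108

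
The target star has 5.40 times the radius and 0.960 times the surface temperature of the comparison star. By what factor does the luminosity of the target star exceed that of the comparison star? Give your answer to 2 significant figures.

From the Stefan–Boltzmann law, L ∝ R²T⁴, so
L_t/L_c = (R_t/R_c)² (T_t/T_c)⁴ = (5.40)² × (0.960)⁴ = 29.16 × 0.8493 = 24.77.

25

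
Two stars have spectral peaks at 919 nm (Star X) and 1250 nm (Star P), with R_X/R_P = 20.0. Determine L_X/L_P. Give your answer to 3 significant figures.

Wien's law gives T ∝ 1/λ_max, so T_X/T_P = λ_P/λ_X = 1250/919 = 1.360.
Then L ∝ R²T⁴ gives L_X/L_P = (20.0)² × (1.360)⁴ = 400.0 × 3.423 = 1369.

1.37×10^3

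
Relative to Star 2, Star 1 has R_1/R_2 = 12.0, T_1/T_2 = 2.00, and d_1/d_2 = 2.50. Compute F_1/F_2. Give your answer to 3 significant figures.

369

L_1/L_2 = (R_1/R_2)²(T_1/T_2)⁴ = (12.0)² × (2.00)⁴ = 2304.
F_1/F_2 = (L_1/L_2)/(d_1/d_2)² = 2304 / (2.50)² = 368.6.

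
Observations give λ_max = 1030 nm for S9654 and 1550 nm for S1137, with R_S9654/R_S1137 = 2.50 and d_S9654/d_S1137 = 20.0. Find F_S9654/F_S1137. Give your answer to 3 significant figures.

Wien's law: T_S9654/T_S1137 = λ_S1137/λ_S9654 = 1550/1030 = 1.505.
L_S9654/L_S1137 = (R_S9654/R_S1137)²(T_S9654/T_S1137)⁴ = (2.50)²(1.505)⁴ = 32.05.
F_S9654/F_S1137 = (L_S9654/L_S1137)/(d_S9654/d_S1137)² = 32.05/(20.0)² = 0.08013.

0.0801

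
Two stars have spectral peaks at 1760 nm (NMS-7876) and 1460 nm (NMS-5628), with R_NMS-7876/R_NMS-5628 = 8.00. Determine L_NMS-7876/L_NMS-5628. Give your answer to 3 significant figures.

Wien's law gives T ∝ 1/λ_max, so T_NMS-7876/T_NMS-5628 = λ_NMS-5628/λ_NMS-7876 = 1460/1760 = 0.8295.
Then L ∝ R²T⁴ gives L_NMS-7876/L_NMS-5628 = (8.00)² × (0.8295)⁴ = 64.00 × 0.4735 = 30.31.

30.3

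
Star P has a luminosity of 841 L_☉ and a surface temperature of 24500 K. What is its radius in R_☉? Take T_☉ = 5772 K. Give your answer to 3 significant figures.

1.61 R_☉

R/R_☉ = √(L/L_☉) / (T/T_☉)² = √(841) / (4.245)²
       = 29.00 / 18.02 = 1.610.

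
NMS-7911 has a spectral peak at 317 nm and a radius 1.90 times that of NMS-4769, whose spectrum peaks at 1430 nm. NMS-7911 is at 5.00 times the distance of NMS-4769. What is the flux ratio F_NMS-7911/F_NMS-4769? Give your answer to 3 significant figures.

Wien's law: T_NMS-7911/T_NMS-4769 = λ_NMS-4769/λ_NMS-7911 = 1430/317 = 4.511.
L_NMS-7911/L_NMS-4769 = (R_NMS-7911/R_NMS-4769)²(T_NMS-7911/T_NMS-4769)⁴ = (1.90)²(4.511)⁴ = 1495.
F_NMS-7911/F_NMS-4769 = (L_NMS-7911/L_NMS-4769)/(d_NMS-7911/d_NMS-4769)² = 1495/(5.00)² = 59.80.

59.8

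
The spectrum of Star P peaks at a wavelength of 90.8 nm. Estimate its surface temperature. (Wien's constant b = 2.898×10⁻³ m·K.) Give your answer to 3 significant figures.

T = b/λ_max = 2.898×10⁻³ / (90.8×10⁻⁹) = 3.192×10^4 K.

3.19×10^4 K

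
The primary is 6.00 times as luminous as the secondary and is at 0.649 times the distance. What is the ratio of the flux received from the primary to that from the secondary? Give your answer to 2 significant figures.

F = L/(4πd²), so F_p/F_s = (L_p/L_s) / (d_p/d_s)²
= 6.00 / (0.649)² = 6.00 / 0.4212 = 14.24.

14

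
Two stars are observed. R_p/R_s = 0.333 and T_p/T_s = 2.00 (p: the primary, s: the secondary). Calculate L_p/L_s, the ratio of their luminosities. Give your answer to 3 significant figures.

1.77

From the Stefan–Boltzmann law, L ∝ R²T⁴, so
L_p/L_s = (R_p/R_s)² (T_p/T_s)⁴ = (0.333)² × (2.00)⁴ = 0.1109 × 16.00 = 1.774.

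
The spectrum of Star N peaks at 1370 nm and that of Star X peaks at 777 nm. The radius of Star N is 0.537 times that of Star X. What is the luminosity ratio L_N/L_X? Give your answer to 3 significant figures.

0.0298

Wien's law gives T ∝ 1/λ_max, so T_N/T_X = λ_X/λ_N = 777/1370 = 0.5672.
Then L ∝ R²T⁴ gives L_N/L_X = (0.537)² × (0.5672)⁴ = 0.2884 × 0.1035 = 0.02984.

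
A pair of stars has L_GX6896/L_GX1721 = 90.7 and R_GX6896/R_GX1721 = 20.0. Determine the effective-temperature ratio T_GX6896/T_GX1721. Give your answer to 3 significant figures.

L ∝ R²T⁴ gives T ∝ (L/R²)^(1/4), so
T_GX6896/T_GX1721 = (90.7 / 20.0²)^(1/4) = (0.2268)^(1/4) = 0.6901.

0.690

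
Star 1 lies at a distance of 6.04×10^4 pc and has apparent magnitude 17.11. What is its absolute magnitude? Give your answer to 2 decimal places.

M = m − 5 log₁₀(d/10 pc) = 17.11 − 5 log₁₀(6.04×10^4/10)
  = 17.11 − 5 × 3.781 = 17.11 − 18.91 = -1.80.

-1.80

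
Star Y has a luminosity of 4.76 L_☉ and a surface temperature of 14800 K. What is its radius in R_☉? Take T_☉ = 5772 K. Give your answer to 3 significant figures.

R/R_☉ = √(L/L_☉) / (T/T_☉)² = √(4.76) / (2.564)²
       = 2.182 / 6.575 = 0.3318.

0.332 R_☉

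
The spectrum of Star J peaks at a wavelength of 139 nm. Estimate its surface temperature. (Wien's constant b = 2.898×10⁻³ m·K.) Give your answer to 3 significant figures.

T = b/λ_max = 2.898×10⁻³ / (139×10⁻⁹) = 2.085×10^4 K.

2.08×10^4 K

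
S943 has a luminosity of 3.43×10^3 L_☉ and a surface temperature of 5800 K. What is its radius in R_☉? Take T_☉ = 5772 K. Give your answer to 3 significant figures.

58.0 R_☉

R/R_☉ = √(L/L_☉) / (T/T_☉)² = √(3.43×10^3) / (1.005)²
       = 58.57 / 1.010 = 58.00.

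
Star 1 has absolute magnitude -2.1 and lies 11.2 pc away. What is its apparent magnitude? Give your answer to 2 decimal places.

-1.85

m = M + 5 log₁₀(d/10 pc) = -2.1 + 5 log₁₀(11.2/10)
  = -2.1 + 5 × 0.049 = -2.1 + 0.25 = -1.85.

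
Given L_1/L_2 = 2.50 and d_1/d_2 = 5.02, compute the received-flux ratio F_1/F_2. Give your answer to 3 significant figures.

0.0992

F = L/(4πd²), so F_1/F_2 = (L_1/L_2) / (d_1/d_2)²
= 2.50 / (5.02)² = 2.50 / 25.20 = 0.09920.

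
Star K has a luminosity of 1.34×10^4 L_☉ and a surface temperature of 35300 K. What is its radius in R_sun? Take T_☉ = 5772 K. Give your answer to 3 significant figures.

3.09 R_sun

R/R_☉ = √(L/L_☉) / (T/T_☉)² = √(1.34×10^4) / (6.116)²
       = 115.8 / 37.40 = 3.095.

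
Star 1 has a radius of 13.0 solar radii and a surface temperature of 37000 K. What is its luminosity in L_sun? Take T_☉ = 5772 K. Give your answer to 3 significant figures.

2.85×10^5 L_sun

L/L_☉ = (R/R_☉)² (T/T_☉)⁴ = (13.0)² × (37000/5772)⁴
       = 169.0 × (6.410)⁴ = 169.0 × 1689 = 2.854×10^5.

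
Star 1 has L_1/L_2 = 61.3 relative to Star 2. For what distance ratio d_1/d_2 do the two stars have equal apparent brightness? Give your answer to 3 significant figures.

7.83

Equal flux requires L_1/d_1² = L_2/d_2², so d_1/d_2 = √(L_1/L_2)
= √(61.3) = 7.829.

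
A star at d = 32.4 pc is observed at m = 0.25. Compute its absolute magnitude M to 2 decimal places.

-2.30

M = m − 5 log₁₀(d/10 pc) = 0.25 − 5 log₁₀(32.4/10)
  = 0.25 − 5 × 0.511 = 0.25 − 2.55 = -2.30.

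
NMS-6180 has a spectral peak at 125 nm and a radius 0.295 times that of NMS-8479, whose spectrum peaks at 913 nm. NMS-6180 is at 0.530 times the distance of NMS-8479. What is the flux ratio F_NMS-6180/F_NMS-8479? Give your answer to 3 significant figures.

882

Wien's law: T_NMS-6180/T_NMS-8479 = λ_NMS-8479/λ_NMS-6180 = 913/125 = 7.304.
L_NMS-6180/L_NMS-8479 = (R_NMS-6180/R_NMS-8479)²(T_NMS-6180/T_NMS-8479)⁴ = (0.295)²(7.304)⁴ = 247.7.
F_NMS-6180/F_NMS-8479 = (L_NMS-6180/L_NMS-8479)/(d_NMS-6180/d_NMS-8479)² = 247.7/(0.530)² = 881.7.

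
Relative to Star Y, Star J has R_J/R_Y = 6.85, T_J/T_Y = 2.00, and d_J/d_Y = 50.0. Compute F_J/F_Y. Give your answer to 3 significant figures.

L_J/L_Y = (R_J/R_Y)²(T_J/T_Y)⁴ = (6.85)² × (2.00)⁴ = 750.8.
F_J/F_Y = (L_J/L_Y)/(d_J/d_Y)² = 750.8 / (50.0)² = 0.3003.

0.300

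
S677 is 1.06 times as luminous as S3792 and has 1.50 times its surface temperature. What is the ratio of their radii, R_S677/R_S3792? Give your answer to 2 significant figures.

L ∝ R²T⁴ gives R ∝ √L / T², so
R_S677/R_S3792 = √(1.06) / (1.50)² = 1.030 / 2.250 = 0.4576.

0.46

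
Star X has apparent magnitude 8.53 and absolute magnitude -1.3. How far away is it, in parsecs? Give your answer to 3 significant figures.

925 pc

m − M = 5 log₁₀(d/10 pc)
8.53 − (-1.3) = 9.83 = 5 log₁₀(d/10)
d = 10 × 10^(9.83/5) = 10 × 10^1.966 = 924.7 pc.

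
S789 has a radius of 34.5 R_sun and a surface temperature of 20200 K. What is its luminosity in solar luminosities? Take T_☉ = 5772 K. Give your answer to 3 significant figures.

L/L_☉ = (R/R_☉)² (T/T_☉)⁴ = (34.5)² × (20200/5772)⁴
       = 1190 × (3.500)⁴ = 1190 × 150.0 = 1.785×10^5.

1.79×10^5 solar luminosities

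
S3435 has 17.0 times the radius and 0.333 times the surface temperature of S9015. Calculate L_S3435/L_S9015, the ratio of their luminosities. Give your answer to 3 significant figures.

3.55

From the Stefan–Boltzmann law, L ∝ R²T⁴, so
L_S3435/L_S9015 = (R_S3435/R_S9015)² (T_S3435/T_S9015)⁴ = (17.0)² × (0.333)⁴ = 289.0 × 0.01230 = 3.554.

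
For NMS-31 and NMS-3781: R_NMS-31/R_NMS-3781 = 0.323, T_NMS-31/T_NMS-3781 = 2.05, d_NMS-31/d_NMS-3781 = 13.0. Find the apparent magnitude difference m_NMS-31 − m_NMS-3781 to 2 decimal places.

L_NMS-31/L_NMS-3781 = (0.323)²(2.05)⁴ = 1.843.
F_NMS-31/F_NMS-3781 = (L_NMS-31/L_NMS-3781)/(d_NMS-31/d_NMS-3781)² = 1.843/169.0 = 0.01090.
m_NMS-31 − m_NMS-3781 = −2.5 log₁₀(0.01090) = 4.91.

4.91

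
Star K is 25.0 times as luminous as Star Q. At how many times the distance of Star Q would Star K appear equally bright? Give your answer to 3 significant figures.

5.00

Equal flux requires L_K/d_K² = L_Q/d_Q², so d_K/d_Q = √(L_K/L_Q)
= √(25.0) = 5.000.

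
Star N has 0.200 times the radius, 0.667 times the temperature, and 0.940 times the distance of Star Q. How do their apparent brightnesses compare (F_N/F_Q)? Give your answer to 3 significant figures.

0.00896

L_N/L_Q = (R_N/R_Q)²(T_N/T_Q)⁴ = (0.200)² × (0.667)⁴ = 0.007917.
F_N/F_Q = (L_N/L_Q)/(d_N/d_Q)² = 0.007917 / (0.940)² = 0.008960.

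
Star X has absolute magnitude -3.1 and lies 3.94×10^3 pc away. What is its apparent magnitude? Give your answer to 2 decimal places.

m = M + 5 log₁₀(d/10 pc) = -3.1 + 5 log₁₀(3.94×10^3/10)
  = -3.1 + 5 × 2.595 = -3.1 + 12.98 = 9.88.

9.88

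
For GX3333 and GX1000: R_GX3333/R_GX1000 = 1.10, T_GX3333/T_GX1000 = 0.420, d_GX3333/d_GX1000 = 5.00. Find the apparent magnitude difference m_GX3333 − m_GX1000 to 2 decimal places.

L_GX3333/L_GX1000 = (1.10)²(0.420)⁴ = 0.03765.
F_GX3333/F_GX1000 = (L_GX3333/L_GX1000)/(d_GX3333/d_GX1000)² = 0.03765/25.00 = 0.001506.
m_GX3333 − m_GX1000 = −2.5 log₁₀(0.001506) = 7.06.

7.06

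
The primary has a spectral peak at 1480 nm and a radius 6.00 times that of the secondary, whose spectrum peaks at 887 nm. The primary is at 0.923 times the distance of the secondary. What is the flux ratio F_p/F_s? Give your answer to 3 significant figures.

Wien's law: T_p/T_s = λ_s/λ_p = 887/1480 = 0.5993.
L_p/L_s = (R_p/R_s)²(T_p/T_s)⁴ = (6.00)²(0.5993)⁴ = 4.645.
F_p/F_s = (L_p/L_s)/(d_p/d_s)² = 4.645/(0.923)² = 5.452.

5.45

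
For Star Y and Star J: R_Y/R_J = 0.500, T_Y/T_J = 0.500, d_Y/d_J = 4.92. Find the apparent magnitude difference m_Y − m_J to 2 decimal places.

L_Y/L_J = (0.500)²(0.500)⁴ = 0.01562.
F_Y/F_J = (L_Y/L_J)/(d_Y/d_J)² = 0.01562/24.21 = 6.455×10^-4.
m_Y − m_J = −2.5 log₁₀(6.455×10^-4) = 7.98.

7.98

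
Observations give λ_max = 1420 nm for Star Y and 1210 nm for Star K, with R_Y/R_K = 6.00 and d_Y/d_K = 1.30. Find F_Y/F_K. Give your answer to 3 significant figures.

11.2

Wien's law: T_Y/T_K = λ_K/λ_Y = 1210/1420 = 0.8521.
L_Y/L_K = (R_Y/R_K)²(T_Y/T_K)⁴ = (6.00)²(0.8521)⁴ = 18.98.
F_Y/F_K = (L_Y/L_K)/(d_Y/d_K)² = 18.98/(1.30)² = 11.23.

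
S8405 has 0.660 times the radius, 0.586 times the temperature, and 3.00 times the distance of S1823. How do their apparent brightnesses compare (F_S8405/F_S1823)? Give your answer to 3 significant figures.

L_S8405/L_S1823 = (R_S8405/R_S1823)²(T_S8405/T_S1823)⁴ = (0.660)² × (0.586)⁴ = 0.05137.
F_S8405/F_S1823 = (L_S8405/L_S1823)/(d_S8405/d_S1823)² = 0.05137 / (3.00)² = 0.005707.

0.00571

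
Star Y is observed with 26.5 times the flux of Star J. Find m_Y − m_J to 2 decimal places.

m_Y − m_J = −2.5 log₁₀(F_Y/F_J) = −2.5 log₁₀(26.5) = −2.5 × (1.423) = -3.558.

-3.56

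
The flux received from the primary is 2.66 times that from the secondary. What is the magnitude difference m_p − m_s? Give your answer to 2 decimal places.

-1.06

m_p − m_s = −2.5 log₁₀(F_p/F_s) = −2.5 log₁₀(2.66) = −2.5 × (0.425) = -1.062.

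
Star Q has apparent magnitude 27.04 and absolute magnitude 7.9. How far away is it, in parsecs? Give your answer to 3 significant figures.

m − M = 5 log₁₀(d/10 pc)
27.04 − (7.9) = 19.14 = 5 log₁₀(d/10)
d = 10 × 10^(19.14/5) = 10 × 10^3.828 = 6.730×10^4 pc.

6.73×10^4 pc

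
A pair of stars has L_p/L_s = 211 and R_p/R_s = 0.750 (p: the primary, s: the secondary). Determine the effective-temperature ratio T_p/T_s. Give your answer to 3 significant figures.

L ∝ R²T⁴ gives T ∝ (L/R²)^(1/4), so
T_p/T_s = (211 / 0.750²)^(1/4) = (375.1)^(1/4) = 4.401.

4.40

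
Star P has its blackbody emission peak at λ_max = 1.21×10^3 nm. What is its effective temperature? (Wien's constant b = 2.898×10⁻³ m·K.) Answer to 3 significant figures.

T = b/λ_max = 2.898×10⁻³ / (1.21×10^3×10⁻⁹) = 2395 K.

2.40×10^3 K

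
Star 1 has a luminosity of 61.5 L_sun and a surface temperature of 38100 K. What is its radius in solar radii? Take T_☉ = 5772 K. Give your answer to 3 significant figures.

0.180 solar radii

R/R_☉ = √(L/L_☉) / (T/T_☉)² = √(61.5) / (6.601)²
       = 7.842 / 43.57 = 0.1800.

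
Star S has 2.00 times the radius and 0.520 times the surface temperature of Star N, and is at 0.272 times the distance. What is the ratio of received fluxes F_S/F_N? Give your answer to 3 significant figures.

3.95

L_S/L_N = (R_S/R_N)²(T_S/T_N)⁴ = (2.00)² × (0.520)⁴ = 0.2925.
F_S/F_N = (L_S/L_N)/(d_S/d_N)² = 0.2925 / (0.272)² = 3.953.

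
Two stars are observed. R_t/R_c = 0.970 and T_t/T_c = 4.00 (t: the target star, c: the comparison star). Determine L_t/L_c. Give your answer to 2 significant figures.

From the Stefan–Boltzmann law, L ∝ R²T⁴, so
L_t/L_c = (R_t/R_c)² (T_t/T_c)⁴ = (0.970)² × (4.00)⁴ = 0.9409 × 256.0 = 240.9.

2.4×10^2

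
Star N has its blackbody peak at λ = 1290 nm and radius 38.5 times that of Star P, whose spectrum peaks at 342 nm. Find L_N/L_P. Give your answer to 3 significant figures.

7.32

Wien's law gives T ∝ 1/λ_max, so T_N/T_P = λ_P/λ_N = 342/1290 = 0.2651.
Then L ∝ R²T⁴ gives L_N/L_P = (38.5)² × (0.2651)⁴ = 1482 × 0.004940 = 7.323.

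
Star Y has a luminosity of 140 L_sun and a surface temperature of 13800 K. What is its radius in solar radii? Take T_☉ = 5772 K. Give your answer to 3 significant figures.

R/R_☉ = √(L/L_☉) / (T/T_☉)² = √(140) / (2.391)²
       = 11.83 / 5.716 = 2.070.

2.07 solar radii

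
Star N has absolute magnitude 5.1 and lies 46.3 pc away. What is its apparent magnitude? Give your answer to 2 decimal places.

m = M + 5 log₁₀(d/10 pc) = 5.1 + 5 log₁₀(46.3/10)
  = 5.1 + 5 × 0.666 = 5.1 + 3.33 = 8.43.

8.43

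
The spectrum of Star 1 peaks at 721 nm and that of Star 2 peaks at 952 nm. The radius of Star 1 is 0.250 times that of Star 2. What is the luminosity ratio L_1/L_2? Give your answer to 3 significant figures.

Wien's law gives T ∝ 1/λ_max, so T_1/T_2 = λ_2/λ_1 = 952/721 = 1.320.
Then L ∝ R²T⁴ gives L_1/L_2 = (0.250)² × (1.320)⁴ = 0.06250 × 3.040 = 0.1900.

0.190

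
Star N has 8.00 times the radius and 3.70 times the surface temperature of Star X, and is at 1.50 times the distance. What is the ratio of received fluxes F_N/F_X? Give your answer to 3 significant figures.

L_N/L_X = (R_N/R_X)²(T_N/T_X)⁴ = (8.00)² × (3.70)⁴ = 1.199×10^4.
F_N/F_X = (L_N/L_X)/(d_N/d_X)² = 1.199×10^4 / (1.50)² = 5331.

5.33×10^3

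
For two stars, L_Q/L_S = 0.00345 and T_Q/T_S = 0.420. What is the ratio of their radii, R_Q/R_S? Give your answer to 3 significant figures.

0.333

L ∝ R²T⁴ gives R ∝ √L / T², so
R_Q/R_S = √(0.00345) / (0.420)² = 0.05874 / 0.1764 = 0.3330.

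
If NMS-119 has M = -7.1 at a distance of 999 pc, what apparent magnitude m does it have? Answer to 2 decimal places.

m = M + 5 log₁₀(d/10 pc) = -7.1 + 5 log₁₀(999/10)
  = -7.1 + 5 × 2.000 = -7.1 + 10.00 = 2.90.

2.90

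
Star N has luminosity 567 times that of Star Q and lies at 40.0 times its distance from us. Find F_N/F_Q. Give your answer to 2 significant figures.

0.35

F = L/(4πd²), so F_N/F_Q = (L_N/L_Q) / (d_N/d_Q)²
= 567 / (40.0)² = 567 / 1600 = 0.3544.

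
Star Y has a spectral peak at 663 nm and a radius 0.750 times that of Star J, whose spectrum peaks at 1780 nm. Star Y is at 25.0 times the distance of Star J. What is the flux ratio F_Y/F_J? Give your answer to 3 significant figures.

Wien's law: T_Y/T_J = λ_J/λ_Y = 1780/663 = 2.685.
L_Y/L_J = (R_Y/R_J)²(T_Y/T_J)⁴ = (0.750)²(2.685)⁴ = 29.22.
F_Y/F_J = (L_Y/L_J)/(d_Y/d_J)² = 29.22/(25.0)² = 0.04676.

0.0468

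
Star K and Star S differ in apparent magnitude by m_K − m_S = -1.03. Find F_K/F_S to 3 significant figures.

F_K/F_S = 10^(−(m_K − m_S)/2.5) = 10^(1.03/2.5) = 10^0.412 = 2.582.

2.58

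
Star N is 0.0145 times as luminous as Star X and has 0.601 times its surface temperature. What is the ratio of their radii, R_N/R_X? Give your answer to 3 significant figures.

0.333

L ∝ R²T⁴ gives R ∝ √L / T², so
R_N/R_X = √(0.0145) / (0.601)² = 0.1204 / 0.3612 = 0.3334.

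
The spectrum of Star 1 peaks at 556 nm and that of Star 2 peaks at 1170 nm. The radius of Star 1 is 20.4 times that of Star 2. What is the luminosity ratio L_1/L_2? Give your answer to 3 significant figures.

Wien's law gives T ∝ 1/λ_max, so T_1/T_2 = λ_2/λ_1 = 1170/556 = 2.104.
Then L ∝ R²T⁴ gives L_1/L_2 = (20.4)² × (2.104)⁴ = 416.2 × 19.61 = 8160.

8.16×10^3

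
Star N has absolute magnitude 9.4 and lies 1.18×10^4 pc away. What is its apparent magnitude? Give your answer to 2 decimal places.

m = M + 5 log₁₀(d/10 pc) = 9.4 + 5 log₁₀(1.18×10^4/10)
  = 9.4 + 5 × 3.072 = 9.4 + 15.36 = 24.76.

24.76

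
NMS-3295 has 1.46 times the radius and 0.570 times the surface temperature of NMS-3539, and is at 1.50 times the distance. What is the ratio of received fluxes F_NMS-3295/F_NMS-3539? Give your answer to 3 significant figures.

L_NMS-3295/L_NMS-3539 = (R_NMS-3295/R_NMS-3539)²(T_NMS-3295/T_NMS-3539)⁴ = (1.46)² × (0.570)⁴ = 0.2250.
F_NMS-3295/F_NMS-3539 = (L_NMS-3295/L_NMS-3539)/(d_NMS-3295/d_NMS-3539)² = 0.2250 / (1.50)² = 0.1000.

0.100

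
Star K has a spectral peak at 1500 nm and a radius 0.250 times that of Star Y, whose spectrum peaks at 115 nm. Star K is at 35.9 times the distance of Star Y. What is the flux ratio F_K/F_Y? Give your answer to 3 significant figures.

Wien's law: T_K/T_Y = λ_Y/λ_K = 115/1500 = 0.07667.
L_K/L_Y = (R_K/R_Y)²(T_K/T_Y)⁴ = (0.250)²(0.07667)⁴ = 2.159×10^-6.
F_K/F_Y = (L_K/L_Y)/(d_K/d_Y)² = 2.159×10^-6/(35.9)² = 1.675×10^-9.

1.68×10^-9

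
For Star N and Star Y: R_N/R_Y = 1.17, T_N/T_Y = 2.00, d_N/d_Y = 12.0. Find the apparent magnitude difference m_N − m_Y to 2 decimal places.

L_N/L_Y = (1.17)²(2.00)⁴ = 21.90.
F_N/F_Y = (L_N/L_Y)/(d_N/d_Y)² = 21.90/144.0 = 0.1521.
m_N − m_Y = −2.5 log₁₀(0.1521) = 2.04.

2.04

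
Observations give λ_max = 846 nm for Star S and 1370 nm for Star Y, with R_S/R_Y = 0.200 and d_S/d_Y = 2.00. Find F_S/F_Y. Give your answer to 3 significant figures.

Wien's law: T_S/T_Y = λ_Y/λ_S = 1370/846 = 1.619.
L_S/L_Y = (R_S/R_Y)²(T_S/T_Y)⁴ = (0.200)²(1.619)⁴ = 0.2751.
F_S/F_Y = (L_S/L_Y)/(d_S/d_Y)² = 0.2751/(2.00)² = 0.06877.

0.0688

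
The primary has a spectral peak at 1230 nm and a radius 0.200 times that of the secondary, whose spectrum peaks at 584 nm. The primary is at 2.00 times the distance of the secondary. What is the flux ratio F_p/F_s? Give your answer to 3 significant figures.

5.08×10^-4

Wien's law: T_p/T_s = λ_s/λ_p = 584/1230 = 0.4748.
L_p/L_s = (R_p/R_s)²(T_p/T_s)⁴ = (0.200)²(0.4748)⁴ = 0.002033.
F_p/F_s = (L_p/L_s)/(d_p/d_s)² = 0.002033/(2.00)² = 5.082×10^-4.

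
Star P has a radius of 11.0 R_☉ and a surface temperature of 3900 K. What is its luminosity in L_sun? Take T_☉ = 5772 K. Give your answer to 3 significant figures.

25.2 L_sun

L/L_☉ = (R/R_☉)² (T/T_☉)⁴ = (11.0)² × (3900/5772)⁴
       = 121.0 × (0.6757)⁴ = 121.0 × 0.2084 = 25.22.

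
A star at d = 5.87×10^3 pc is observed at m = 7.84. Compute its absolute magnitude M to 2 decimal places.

M = m − 5 log₁₀(d/10 pc) = 7.84 − 5 log₁₀(5.87×10^3/10)
  = 7.84 − 5 × 2.769 = 7.84 − 13.84 = -6.00.

-6.00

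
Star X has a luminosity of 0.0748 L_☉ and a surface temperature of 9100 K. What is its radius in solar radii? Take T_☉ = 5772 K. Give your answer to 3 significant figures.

0.110 solar radii

R/R_☉ = √(L/L_☉) / (T/T_☉)² = √(0.0748) / (1.577)²
       = 0.2735 / 2.486 = 0.1100.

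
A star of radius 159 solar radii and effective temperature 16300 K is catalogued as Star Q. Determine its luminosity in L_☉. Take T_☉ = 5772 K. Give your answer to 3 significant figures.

1.61×10^6 L_☉

L/L_☉ = (R/R_☉)² (T/T_☉)⁴ = (159)² × (16300/5772)⁴
       = 2.528×10^4 × (2.824)⁴ = 2.528×10^4 × 63.60 = 1.608×10^6.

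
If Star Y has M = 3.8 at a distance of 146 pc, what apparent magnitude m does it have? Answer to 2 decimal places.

m = M + 5 log₁₀(d/10 pc) = 3.8 + 5 log₁₀(146/10)
  = 3.8 + 5 × 1.164 = 3.8 + 5.82 = 9.62.

9.62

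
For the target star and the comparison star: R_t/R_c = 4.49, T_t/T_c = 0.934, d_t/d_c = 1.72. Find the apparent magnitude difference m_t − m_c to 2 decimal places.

L_t/L_c = (4.49)²(0.934)⁴ = 15.34.
F_t/F_c = (L_t/L_c)/(d_t/d_c)² = 15.34/2.958 = 5.186.
m_t − m_c = −2.5 log₁₀(5.186) = -1.79.

-1.79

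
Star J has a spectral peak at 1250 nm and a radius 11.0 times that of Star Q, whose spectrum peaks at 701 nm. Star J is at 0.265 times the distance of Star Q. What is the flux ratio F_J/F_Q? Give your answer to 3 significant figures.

Wien's law: T_J/T_Q = λ_Q/λ_J = 701/1250 = 0.5608.
L_J/L_Q = (R_J/R_Q)²(T_J/T_Q)⁴ = (11.0)²(0.5608)⁴ = 11.97.
F_J/F_Q = (L_J/L_Q)/(d_J/d_Q)² = 11.97/(0.265)² = 170.4.

170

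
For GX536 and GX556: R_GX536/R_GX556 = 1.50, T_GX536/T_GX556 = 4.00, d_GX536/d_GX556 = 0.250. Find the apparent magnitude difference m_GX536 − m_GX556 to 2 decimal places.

-9.91

L_GX536/L_GX556 = (1.50)²(4.00)⁴ = 576.0.
F_GX536/F_GX556 = (L_GX536/L_GX556)/(d_GX536/d_GX556)² = 576.0/0.06250 = 9216.
m_GX536 − m_GX556 = −2.5 log₁₀(9216) = -9.91.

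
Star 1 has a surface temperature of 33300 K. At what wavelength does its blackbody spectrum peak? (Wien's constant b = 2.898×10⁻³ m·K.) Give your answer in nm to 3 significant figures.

λ_max = b/T = 2.898×10⁻³ / 33300 = 8.70×10^-8 m = 87.03 nm.

87.0 nm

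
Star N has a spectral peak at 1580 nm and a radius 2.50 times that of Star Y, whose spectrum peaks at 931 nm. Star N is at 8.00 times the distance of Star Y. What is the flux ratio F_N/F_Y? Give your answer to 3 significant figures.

Wien's law: T_N/T_Y = λ_Y/λ_N = 931/1580 = 0.5892.
L_N/L_Y = (R_N/R_Y)²(T_N/T_Y)⁴ = (2.50)²(0.5892)⁴ = 0.7534.
F_N/F_Y = (L_N/L_Y)/(d_N/d_Y)² = 0.7534/(8.00)² = 0.01177.

0.0118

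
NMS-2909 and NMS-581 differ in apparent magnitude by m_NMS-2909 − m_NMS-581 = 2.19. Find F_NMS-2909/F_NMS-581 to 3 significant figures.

0.133

F_NMS-2909/F_NMS-581 = 10^(−(m_NMS-2909 − m_NMS-581)/2.5) = 10^(-2.19/2.5) = 10^-0.876 = 0.1330.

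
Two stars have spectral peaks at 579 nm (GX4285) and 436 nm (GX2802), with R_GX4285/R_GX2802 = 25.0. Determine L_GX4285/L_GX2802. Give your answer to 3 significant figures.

Wien's law gives T ∝ 1/λ_max, so T_GX4285/T_GX2802 = λ_GX2802/λ_GX4285 = 436/579 = 0.7530.
Then L ∝ R²T⁴ gives L_GX4285/L_GX2802 = (25.0)² × (0.7530)⁴ = 625.0 × 0.3215 = 201.0.

201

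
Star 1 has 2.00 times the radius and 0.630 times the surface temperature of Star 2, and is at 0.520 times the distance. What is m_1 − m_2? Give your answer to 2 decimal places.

-0.92

L_1/L_2 = (2.00)²(0.630)⁴ = 0.6301.
F_1/F_2 = (L_1/L_2)/(d_1/d_2)² = 0.6301/0.2704 = 2.330.
m_1 − m_2 = −2.5 log₁₀(2.330) = -0.92.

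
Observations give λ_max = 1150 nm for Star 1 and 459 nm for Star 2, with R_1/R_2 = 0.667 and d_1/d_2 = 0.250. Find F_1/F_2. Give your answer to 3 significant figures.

0.181

Wien's law: T_1/T_2 = λ_2/λ_1 = 459/1150 = 0.3991.
L_1/L_2 = (R_1/R_2)²(T_1/T_2)⁴ = (0.667)²(0.3991)⁴ = 0.01129.
F_1/F_2 = (L_1/L_2)/(d_1/d_2)² = 0.01129/(0.250)² = 0.1806.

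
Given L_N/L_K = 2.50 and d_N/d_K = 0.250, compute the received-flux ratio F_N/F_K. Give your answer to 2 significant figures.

40

F = L/(4πd²), so F_N/F_K = (L_N/L_K) / (d_N/d_K)²
= 2.50 / (0.250)² = 2.50 / 0.06250 = 40.00.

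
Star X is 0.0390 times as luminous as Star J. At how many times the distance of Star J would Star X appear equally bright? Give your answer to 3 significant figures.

0.197

Equal flux requires L_X/d_X² = L_J/d_J², so d_X/d_J = √(L_X/L_J)
= √(0.0390) = 0.1975.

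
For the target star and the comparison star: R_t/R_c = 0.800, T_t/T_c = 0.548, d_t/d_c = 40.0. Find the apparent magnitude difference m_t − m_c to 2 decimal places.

L_t/L_c = (0.800)²(0.548)⁴ = 0.05772.
F_t/F_c = (L_t/L_c)/(d_t/d_c)² = 0.05772/1600 = 3.607×10^-5.
m_t − m_c = −2.5 log₁₀(3.607×10^-5) = 11.11.

11.11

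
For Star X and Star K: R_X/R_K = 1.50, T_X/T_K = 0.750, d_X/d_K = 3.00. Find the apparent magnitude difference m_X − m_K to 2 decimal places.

2.75

L_X/L_K = (1.50)²(0.750)⁴ = 0.7119.
F_X/F_K = (L_X/L_K)/(d_X/d_K)² = 0.7119/9.000 = 0.07910.
m_X − m_K = −2.5 log₁₀(0.07910) = 2.75.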